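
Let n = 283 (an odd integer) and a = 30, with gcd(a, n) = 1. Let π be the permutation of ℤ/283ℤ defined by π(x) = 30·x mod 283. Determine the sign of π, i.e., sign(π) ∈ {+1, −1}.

-1

Orbit of 53 under x↦30x: [53, 175, 156, 152, 32, 111, 217]… (length divides ord_283(30)).
The orbit structure of x ↦ 30x mod 283: 4 orbits of sizes [94, 94, 94, 1].
283 − 4 = 279 transpositions; sign(π) = (−1)^279 = -1.
Zolotarev: (30|283) = -1, matching the cycle-count sign.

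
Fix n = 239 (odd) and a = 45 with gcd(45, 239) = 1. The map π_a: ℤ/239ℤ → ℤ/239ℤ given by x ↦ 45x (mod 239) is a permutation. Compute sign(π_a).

Orbit of 5 under x↦45x: [5, 225, 87, 91, 32, 6, 31]… (length divides ord_239(45)).
π_45 has 3 disjoint cycles with lengths [119, 119, 1] on {0,…,238}.
With 3 cycles on 239 points, sign = (−1)^{239−3} = +1.
Check: (45/239) = +1 by Zolotarev.

+1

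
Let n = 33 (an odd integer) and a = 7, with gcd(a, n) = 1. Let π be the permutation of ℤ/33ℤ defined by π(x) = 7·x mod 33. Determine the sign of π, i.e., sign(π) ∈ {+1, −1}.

Start at x=19: 19 → 1 → 7 → 16 → 13 → 25 → 10 → … (one orbit).
6 cycles of lengths [10, 10, 10, 1, 1, 1].
Σ(ℓ_i−1) = 33−6 = 27; sign = (−1)^27 = -1.

-1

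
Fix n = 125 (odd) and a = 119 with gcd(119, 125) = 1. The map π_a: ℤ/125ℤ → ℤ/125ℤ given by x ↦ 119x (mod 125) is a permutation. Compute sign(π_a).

Start at x=89: 89 → 91 → 79 → 26 → 94 → 61 → 9 → … (one orbit).
π_119 has 7 disjoint cycles with lengths [50, 50, 10, 10, 2, 2, 1] on {0,…,124}.
7 cycles on 125: each ℓ→(−1)^(ℓ−1), product (−1)^118 = +1.

+1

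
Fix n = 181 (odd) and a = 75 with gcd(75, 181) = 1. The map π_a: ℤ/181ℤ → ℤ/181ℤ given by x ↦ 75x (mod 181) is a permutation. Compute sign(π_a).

+1

Orbit of 62 under x↦75x: [62, 125, 144, 121, 25, 65, 169]… (length divides ord_181(75)).
π_75 has 5 disjoint cycles with lengths [45, 45, 45, 45, 1] on {0,…,180}.
Σ(ℓ_i−1) = 181−5 = 176; sign = (−1)^176 = +1.
Check: (75/181) = +1 by Zolotarev.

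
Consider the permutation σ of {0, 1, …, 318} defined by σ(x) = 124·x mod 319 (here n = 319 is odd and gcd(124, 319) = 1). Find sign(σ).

Trace 188: π^k(188) = [188, 25, 229, 5, 301, 1, 124] for k=0..6.
Decompose π into cycles: lengths [140, 140, 28, 5, 5, 1] (6 cycles, including the fixed point 0).
6 cycles on 319: each ℓ→(−1)^(ℓ−1), product (−1)^313 = -1.
The Jacobi symbol (124|319) = -1 (Zolotarev) agrees.

-1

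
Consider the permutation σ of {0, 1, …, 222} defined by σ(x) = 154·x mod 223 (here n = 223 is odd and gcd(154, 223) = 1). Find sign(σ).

-1

Start at x=54: 54 → 65 → 198 → 164 → 57 → 81 → 209 → … (one orbit).
Decompose π into cycles: lengths [222, 1] (2 cycles, including the fixed point 0).
223 − 2 = 221 transpositions; sign(π) = (−1)^221 = -1.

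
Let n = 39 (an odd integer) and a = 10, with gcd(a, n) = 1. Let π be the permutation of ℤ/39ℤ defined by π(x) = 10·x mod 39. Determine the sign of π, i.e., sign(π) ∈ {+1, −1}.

+1

Orbit of 10 under x↦10x: [10, 22, 25, 16, 4, 1]… (length divides ord_39(10)).
Decompose π into cycles: lengths [6, 6, 6, 6, 6, 6, 1, 1, 1] (9 cycles, including the fixed point 0).
sign(π) = (−1)^{n − #cycles} = (−1)^{39−9} = (−1)^30 = +1.
The Jacobi symbol (10|39) = +1 (Zolotarev) agrees.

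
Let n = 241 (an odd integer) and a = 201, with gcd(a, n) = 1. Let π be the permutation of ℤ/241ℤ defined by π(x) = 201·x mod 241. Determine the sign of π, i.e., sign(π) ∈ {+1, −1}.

Orbit of 98 under x↦201x: [98, 177, 150, 25, 205, 235, 240]… (length divides ord_241(201)).
π_201 has 13 disjoint cycles with lengths [20, 20, 20, 20, 20, 20, 20, 20, 20, 20, 20, 20, 1] on {0,…,240}.
sign(π) = (−1)^{n − #cycles} = (−1)^{241−13} = (−1)^228 = +1.
(201|241)_J = +1 (Zolotarev's lemma cross-check).

+1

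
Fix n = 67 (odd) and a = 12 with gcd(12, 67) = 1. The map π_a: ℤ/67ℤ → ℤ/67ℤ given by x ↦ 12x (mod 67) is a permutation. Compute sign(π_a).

Start at x=19: 19 → 27 → 56 → 2 → 24 → 20 → 39 → … (one orbit).
The orbit structure of x ↦ 12x mod 67: 2 orbits of sizes [66, 1].
sign(π) = (−1)^{n − #cycles} = (−1)^{67−2} = (−1)^65 = -1.
The Jacobi symbol (12|67) = -1 (Zolotarev) agrees.

-1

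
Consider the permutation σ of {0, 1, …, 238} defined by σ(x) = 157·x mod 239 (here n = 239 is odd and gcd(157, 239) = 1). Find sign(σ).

Start at x=157: 157 → 32 → 5 → 68 → 160 → 25 → 101 → … (one orbit).
Cycle type of π: 119×2 + 1; total 3 cycles.
With 3 cycles on 239 points, sign = (−1)^{239−3} = +1.

+1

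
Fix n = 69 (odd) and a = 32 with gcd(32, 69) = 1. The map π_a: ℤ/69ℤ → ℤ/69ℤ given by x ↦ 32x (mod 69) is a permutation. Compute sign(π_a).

-1

Orbit of 55 under x↦32x: [55, 35, 16, 29, 31, 26, 4]… (length divides ord_69(32)).
Cycle type of π: 22×2 + 11×2 + 2 + 1; total 6 cycles.
sign(π) = (−1)^{n − #cycles} = (−1)^{69−6} = (−1)^63 = -1.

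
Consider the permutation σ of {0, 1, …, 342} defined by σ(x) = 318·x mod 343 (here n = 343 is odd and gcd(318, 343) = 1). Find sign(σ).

Start at x=234: 234 → 324 → 132 → 130 → 180 → 302 → 339 → … (one orbit).
Cycle type of π: 294 + 42 + 6 + 1; total 4 cycles.
4 cycles on 343: each ℓ→(−1)^(ℓ−1), product (−1)^339 = -1.
(318|343)_J = -1 (Zolotarev's lemma cross-check).

-1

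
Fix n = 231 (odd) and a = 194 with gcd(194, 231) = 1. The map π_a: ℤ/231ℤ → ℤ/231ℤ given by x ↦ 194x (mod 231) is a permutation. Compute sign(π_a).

Trace 16: π^k(16) = [16, 101, 190, 131, 4, 83, 163] for k=0..6.
Cycle lengths of π_194 on ℤ/231ℤ: [30, 30, 30, 30, 30, 30, 10, 10, 10, 6, 6, 6, 2, 1]; 14 cycles in total.
With 14 cycles on 231 points, sign = (−1)^{231−14} = -1.

-1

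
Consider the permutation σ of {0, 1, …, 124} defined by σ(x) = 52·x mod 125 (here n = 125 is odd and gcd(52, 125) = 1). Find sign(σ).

Start at x=18: 18 → 61 → 47 → 69 → 88 → 76 → 77 → … (one orbit).
π_52 has 4 disjoint cycles with lengths [100, 20, 4, 1] on {0,…,124}.
4 cycles on 125: each ℓ→(−1)^(ℓ−1), product (−1)^121 = -1.
The Jacobi symbol (52|125) = -1 (Zolotarev) agrees.

-1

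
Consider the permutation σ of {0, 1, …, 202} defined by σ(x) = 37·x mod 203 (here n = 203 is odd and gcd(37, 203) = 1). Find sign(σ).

Start at x=32: 32 → 169 → 163 → 144 → 50 → 23 → 39 → … (one orbit).
π_37 has 6 disjoint cycles with lengths [84, 84, 28, 3, 3, 1] on {0,…,202}.
n − c = 203 − 6 = 197; sign = (−1)^197 = -1.
Check: (37/203) = -1 by Zolotarev.

-1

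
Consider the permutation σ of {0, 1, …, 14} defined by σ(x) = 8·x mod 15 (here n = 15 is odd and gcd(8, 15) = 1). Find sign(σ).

+1

Start at x=1: 1 → 8 → 4 → 2 → 1 (one orbit).
Cycle lengths of π_8 on ℤ/15ℤ: [4, 4, 4, 2, 1]; 5 cycles in total.
n − c = 15 − 5 = 10; sign = (−1)^10 = +1.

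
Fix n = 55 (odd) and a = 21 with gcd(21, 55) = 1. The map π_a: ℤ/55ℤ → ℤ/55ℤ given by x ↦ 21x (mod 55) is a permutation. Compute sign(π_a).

Trace 21: π^k(21) = [21, 1] for k=0..1.
Decompose π into cycles: lengths [2, 2, 2, 2, 2, 2, 2, 2, 2, 2, 2, 2, 2, 2, 2, 2, 2, 2, 2, 2, 2, 2, 2, 2, 2, 1, 1, 1, 1, 1] (30 cycles, including the fixed point 0).
sign(π) = (−1)^{n − #cycles} = (−1)^{55−30} = (−1)^25 = -1.

-1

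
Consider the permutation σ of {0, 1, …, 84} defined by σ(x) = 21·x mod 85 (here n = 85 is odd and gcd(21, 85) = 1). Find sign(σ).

Trace 1: π^k(1) = [1, 21, 16, 81] for k=0..3.
The orbit structure of x ↦ 21x mod 85: 25 orbits of sizes [4, 4, 4, 4, 4, 4, 4, 4, 4, 4, 4, 4, 4, 4, 4, 4, 4, 4, 4, 4, 1, 1, 1, 1, 1].
25 cycles on 85: each ℓ→(−1)^(ℓ−1), product (−1)^60 = +1.

+1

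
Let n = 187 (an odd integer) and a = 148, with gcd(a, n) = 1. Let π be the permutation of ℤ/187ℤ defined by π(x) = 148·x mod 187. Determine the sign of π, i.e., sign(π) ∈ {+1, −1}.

-1

Start at x=92: 92 → 152 → 56 → 60 → 91 → 4 → 31 → … (one orbit).
Decompose π into cycles: lengths [80, 80, 16, 5, 5, 1] (6 cycles, including the fixed point 0).
6 cycles on 187: each ℓ→(−1)^(ℓ−1), product (−1)^181 = -1.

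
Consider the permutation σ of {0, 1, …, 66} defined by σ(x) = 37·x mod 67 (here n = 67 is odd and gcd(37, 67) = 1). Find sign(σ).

+1

Start at x=1: 1 → 37 → 29 → 1 (one orbit).
Cycle type of π: 3×22 + 1; total 23 cycles.
With 23 cycles on 67 points, sign = (−1)^{67−23} = +1.
Zolotarev: (37|67) = +1, matching the cycle-count sign.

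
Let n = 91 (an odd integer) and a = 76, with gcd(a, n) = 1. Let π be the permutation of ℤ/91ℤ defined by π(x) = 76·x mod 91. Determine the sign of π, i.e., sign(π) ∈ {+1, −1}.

+1

Trace 34: π^k(34) = [34, 36, 6, 1, 76, 43, 83] for k=0..6.
Cycle type of π: 12×7 + 2×3 + 1; total 11 cycles.
n − c = 91 − 11 = 80; sign = (−1)^80 = +1.
(76|91)_J = +1 (Zolotarev's lemma cross-check).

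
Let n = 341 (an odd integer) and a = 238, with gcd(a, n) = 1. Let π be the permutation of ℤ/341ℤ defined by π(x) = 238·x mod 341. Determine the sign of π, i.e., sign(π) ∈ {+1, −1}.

Orbit of 47 under x↦238x: [47, 274, 81, 182, 9, 96, 1]… (length divides ord_341(238)).
13 cycles of lengths [30, 30, 30, 30, 30, 30, 30, 30, 30, 30, 30, 10, 1].
341 − 13 = 328 transpositions; sign(π) = (−1)^328 = +1.
(238|341)_J = +1 (Zolotarev's lemma cross-check).

+1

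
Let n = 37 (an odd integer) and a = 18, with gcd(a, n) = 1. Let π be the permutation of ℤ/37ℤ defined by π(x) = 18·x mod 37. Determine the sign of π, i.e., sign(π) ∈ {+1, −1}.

-1

Orbit of 28 under x↦18x: [28, 23, 7, 15, 11, 13, 12]… (length divides ord_37(18)).
π_18 has 2 disjoint cycles with lengths [36, 1] on {0,…,36}.
n − c = 37 − 2 = 35; sign = (−1)^35 = -1.
(18|37)_J = -1 (Zolotarev's lemma cross-check).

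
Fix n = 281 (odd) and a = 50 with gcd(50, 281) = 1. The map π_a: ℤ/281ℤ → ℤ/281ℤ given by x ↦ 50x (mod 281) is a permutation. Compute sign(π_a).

+1

Orbit of 86 under x↦50x: [86, 85, 35, 64, 109, 111, 211]… (length divides ord_281(50)).
Cycle lengths of π_50 on ℤ/281ℤ: [35, 35, 35, 35, 35, 35, 35, 35, 1]; 9 cycles in total.
9 cycles on 281: each ℓ→(−1)^(ℓ−1), product (−1)^272 = +1.
Zolotarev: (50|281) = +1, matching the cycle-count sign.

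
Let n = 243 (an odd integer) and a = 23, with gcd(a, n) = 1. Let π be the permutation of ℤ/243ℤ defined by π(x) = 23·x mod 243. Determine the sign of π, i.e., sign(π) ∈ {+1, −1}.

-1

Orbit of 67 under x↦23x: [67, 83, 208, 167, 196, 134, 166]… (length divides ord_243(23)).
6 cycles of lengths [162, 54, 18, 6, 2, 1].
243 − 6 = 237 transpositions; sign(π) = (−1)^237 = -1.
Via Zolotarev, sign(π_{23}) = (23|243) = -1.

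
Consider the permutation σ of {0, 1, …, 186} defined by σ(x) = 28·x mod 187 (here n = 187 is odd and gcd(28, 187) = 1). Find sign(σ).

+1

Orbit of 150 under x↦28x: [150, 86, 164, 104, 107, 4, 112]… (length divides ord_187(28)).
The orbit structure of x ↦ 28x mod 187: 5 orbits of sizes [80, 80, 16, 10, 1].
187 − 5 = 182 transpositions; sign(π) = (−1)^182 = +1.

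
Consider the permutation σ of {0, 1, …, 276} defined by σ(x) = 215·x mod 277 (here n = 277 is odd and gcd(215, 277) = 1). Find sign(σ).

Start at x=10: 10 → 211 → 214 → 28 → 203 → 156 → 23 → … (one orbit).
π_215 has 5 disjoint cycles with lengths [69, 69, 69, 69, 1] on {0,…,276}.
n − c = 277 − 5 = 272; sign = (−1)^272 = +1.
(215|277)_J = +1 (Zolotarev's lemma cross-check).

+1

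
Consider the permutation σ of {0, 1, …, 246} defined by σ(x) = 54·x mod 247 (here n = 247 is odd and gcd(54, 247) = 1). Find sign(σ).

-1

Start at x=119: 119 → 4 → 216 → 55 → 6 → 77 → 206 → … (one orbit).
Cycle lengths of π_54 on ℤ/247ℤ: [36, 36, 36, 36, 36, 36, 12, 9, 9, 1]; 10 cycles in total.
With 10 cycles on 247 points, sign = (−1)^{247−10} = -1.
Zolotarev: (54|247) = -1, matching the cycle-count sign.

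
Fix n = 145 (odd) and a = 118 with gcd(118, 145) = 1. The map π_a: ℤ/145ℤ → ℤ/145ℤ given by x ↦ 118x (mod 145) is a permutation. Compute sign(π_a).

Orbit of 102 under x↦118x: [102, 1, 118, 4, 37, 16, 3]… (length divides ord_145(118)).
7 cycles of lengths [28, 28, 28, 28, 28, 4, 1].
Σ(ℓ_i−1) = 145−7 = 138; sign = (−1)^138 = +1.
(118|145)_J = +1 (Zolotarev's lemma cross-check).

+1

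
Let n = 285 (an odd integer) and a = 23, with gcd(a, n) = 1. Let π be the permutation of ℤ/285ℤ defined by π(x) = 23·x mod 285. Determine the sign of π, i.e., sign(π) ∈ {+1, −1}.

+1

Start at x=1: 1 → 23 → 244 → 197 → 256 → 188 → 49 → … (one orbit).
Cycle type of π: 36×6 + 18×2 + 9×2 + 4×3 + 2 + 1; total 15 cycles.
n − c = 285 − 15 = 270; sign = (−1)^270 = +1.
(23|285)_J = +1 (Zolotarev's lemma cross-check).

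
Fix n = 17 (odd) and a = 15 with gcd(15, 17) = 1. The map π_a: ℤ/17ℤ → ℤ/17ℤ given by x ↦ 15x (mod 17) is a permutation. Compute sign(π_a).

+1

Start at x=9: 9 → 16 → 2 → 13 → 8 → 1 → 15 → … (one orbit).
π_15 has 3 disjoint cycles with lengths [8, 8, 1] on {0,…,16}.
sign(π) = (−1)^{n − #cycles} = (−1)^{17−3} = (−1)^14 = +1.
Zolotarev: (15|17) = +1, matching the cycle-count sign.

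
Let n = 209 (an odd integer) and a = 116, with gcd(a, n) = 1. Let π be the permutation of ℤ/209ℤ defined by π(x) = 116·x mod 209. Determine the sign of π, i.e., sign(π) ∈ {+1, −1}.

Start at x=81: 81 → 200 → 1 → 116 → 80 → 84 → 130 → … (one orbit).
5 cycles of lengths [90, 90, 18, 10, 1].
5 cycles on 209: each ℓ→(−1)^(ℓ−1), product (−1)^204 = +1.

+1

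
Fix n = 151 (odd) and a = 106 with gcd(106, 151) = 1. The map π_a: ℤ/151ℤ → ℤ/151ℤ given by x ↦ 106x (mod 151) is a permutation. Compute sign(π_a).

Orbit of 119 under x↦106x: [119, 81, 130, 39, 57, 2, 61]… (length divides ord_151(106)).
Cycle type of π: 150 + 1; total 2 cycles.
sign(π) = (−1)^{n − #cycles} = (−1)^{151−2} = (−1)^149 = -1.
(106|151)_J = -1 (Zolotarev's lemma cross-check).

-1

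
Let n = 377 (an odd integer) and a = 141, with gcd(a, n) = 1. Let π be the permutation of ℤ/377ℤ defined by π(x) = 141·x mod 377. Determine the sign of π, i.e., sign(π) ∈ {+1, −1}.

Trace 53: π^k(53) = [53, 310, 355, 291, 315, 306, 168] for k=0..6.
Decompose π into cycles: lengths [84, 84, 84, 84, 12, 7, 7, 7, 7, 1] (10 cycles, including the fixed point 0).
With 10 cycles on 377 points, sign = (−1)^{377−10} = -1.

-1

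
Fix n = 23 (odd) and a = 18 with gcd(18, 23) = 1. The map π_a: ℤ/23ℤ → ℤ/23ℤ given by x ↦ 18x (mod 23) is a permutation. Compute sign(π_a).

Orbit of 12 under x↦18x: [12, 9, 1, 18, 2, 13, 4]… (length divides ord_23(18)).
Cycle type of π: 11×2 + 1; total 3 cycles.
23 − 3 = 20 transpositions; sign(π) = (−1)^20 = +1.

+1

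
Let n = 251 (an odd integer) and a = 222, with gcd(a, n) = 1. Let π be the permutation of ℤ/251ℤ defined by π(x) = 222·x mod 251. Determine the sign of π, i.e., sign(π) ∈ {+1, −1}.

+1

Trace 73: π^k(73) = [73, 142, 149, 197, 60, 17, 9] for k=0..6.
Cycle lengths of π_222 on ℤ/251ℤ: [125, 125, 1]; 3 cycles in total.
Σ(ℓ_i−1) = 251−3 = 248; sign = (−1)^248 = +1.
(222|251)_J = +1 (Zolotarev's lemma cross-check).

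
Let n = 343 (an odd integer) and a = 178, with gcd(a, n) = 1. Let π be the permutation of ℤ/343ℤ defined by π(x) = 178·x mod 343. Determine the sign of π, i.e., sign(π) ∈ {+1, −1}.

-1

Start at x=97: 97 → 116 → 68 → 99 → 129 → 324 → 48 → … (one orbit).
π_178 has 16 disjoint cycles with lengths [42, 42, 42, 42, 42, 42, 42, 6, 6, 6, 6, 6, 6, 6, 6, 1] on {0,…,342}.
16 cycles on 343: each ℓ→(−1)^(ℓ−1), product (−1)^327 = -1.
The Jacobi symbol (178|343) = -1 (Zolotarev) agrees.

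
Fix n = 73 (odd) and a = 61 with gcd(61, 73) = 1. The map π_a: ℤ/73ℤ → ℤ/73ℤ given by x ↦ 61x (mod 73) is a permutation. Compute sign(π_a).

Orbit of 54 under x↦61x: [54, 9, 38, 55, 70, 36, 6]… (length divides ord_73(61)).
The orbit structure of x ↦ 61x mod 73: 3 orbits of sizes [36, 36, 1].
sign(π) = (−1)^{n − #cycles} = (−1)^{73−3} = (−1)^70 = +1.
Check: (61/73) = +1 by Zolotarev.

+1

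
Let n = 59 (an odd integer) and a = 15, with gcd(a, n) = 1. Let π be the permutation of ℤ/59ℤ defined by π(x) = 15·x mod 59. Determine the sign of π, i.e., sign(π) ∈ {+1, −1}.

+1

Start at x=45: 45 → 26 → 36 → 9 → 17 → 19 → 49 → … (one orbit).
Cycle type of π: 29×2 + 1; total 3 cycles.
59 − 3 = 56 transpositions; sign(π) = (−1)^56 = +1.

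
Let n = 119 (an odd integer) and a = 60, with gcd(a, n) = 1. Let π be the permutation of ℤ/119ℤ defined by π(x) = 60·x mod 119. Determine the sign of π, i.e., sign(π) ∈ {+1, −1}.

Orbit of 8 under x↦60x: [8, 4, 2, 1, 60, 30, 15]… (length divides ord_119(60)).
Decompose π into cycles: lengths [24, 24, 24, 24, 8, 8, 3, 3, 1] (9 cycles, including the fixed point 0).
sign(π) = (−1)^{n − #cycles} = (−1)^{119−9} = (−1)^110 = +1.
(60|119)_J = +1 (Zolotarev's lemma cross-check).

+1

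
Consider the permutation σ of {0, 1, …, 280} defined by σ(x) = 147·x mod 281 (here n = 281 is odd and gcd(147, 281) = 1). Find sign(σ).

-1

Start at x=109: 109 → 6 → 39 → 113 → 32 → 208 → 228 → … (one orbit).
Cycle lengths of π_147 on ℤ/281ℤ: [56, 56, 56, 56, 56, 1]; 6 cycles in total.
sign(π) = (−1)^{n − #cycles} = (−1)^{281−6} = (−1)^275 = -1.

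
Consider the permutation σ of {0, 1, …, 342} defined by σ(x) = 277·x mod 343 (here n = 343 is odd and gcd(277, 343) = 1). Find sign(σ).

+1

Trace 219: π^k(219) = [219, 295, 81, 142, 232, 123, 114] for k=0..6.
π_277 has 7 disjoint cycles with lengths [147, 147, 21, 21, 3, 3, 1] on {0,…,342}.
Σ(ℓ_i−1) = 343−7 = 336; sign = (−1)^336 = +1.
The Jacobi symbol (277|343) = +1 (Zolotarev) agrees.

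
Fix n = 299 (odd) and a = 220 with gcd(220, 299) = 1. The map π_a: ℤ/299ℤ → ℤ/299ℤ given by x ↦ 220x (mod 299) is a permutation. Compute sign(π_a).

Trace 25: π^k(25) = [25, 118, 246, 1, 220, 261, 12] for k=0..6.
Decompose π into cycles: lengths [22, 22, 22, 22, 22, 22, 22, 22, 22, 22, 22, 22, 11, 11, 2, 2, 2, 2, 2, 2, 1] (21 cycles, including the fixed point 0).
21 cycles on 299: each ℓ→(−1)^(ℓ−1), product (−1)^278 = +1.
Check: (220/299) = +1 by Zolotarev.

+1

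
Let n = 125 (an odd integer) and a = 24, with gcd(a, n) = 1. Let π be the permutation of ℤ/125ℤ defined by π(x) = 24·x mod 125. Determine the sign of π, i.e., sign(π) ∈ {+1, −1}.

+1

Start at x=124: 124 → 101 → 49 → 51 → 99 → 1 → 24 → … (one orbit).
The orbit structure of x ↦ 24x mod 125: 23 orbits of sizes [10, 10, 10, 10, 10, 10, 10, 10, 10, 10, 2, 2, 2, 2, 2, 2, 2, 2, 2, 2, 2, 2, 1].
sign(π) = (−1)^{n − #cycles} = (−1)^{125−23} = (−1)^102 = +1.
(24|125)_J = +1 (Zolotarev's lemma cross-check).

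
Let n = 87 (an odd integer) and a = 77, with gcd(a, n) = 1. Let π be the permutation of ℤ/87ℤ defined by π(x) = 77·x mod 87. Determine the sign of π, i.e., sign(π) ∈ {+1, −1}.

+1

Orbit of 26 under x↦77x: [26, 1, 77, 13, 44, 82, 50]… (length divides ord_87(77)).
5 cycles of lengths [28, 28, 28, 2, 1].
With 5 cycles on 87 points, sign = (−1)^{87−5} = +1.
Check: (77/87) = +1 by Zolotarev.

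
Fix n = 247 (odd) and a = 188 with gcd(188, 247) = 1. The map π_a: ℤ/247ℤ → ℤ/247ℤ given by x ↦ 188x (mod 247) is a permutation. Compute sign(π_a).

-1

Start at x=220: 220 → 111 → 120 → 83 → 43 → 180 → 1 → … (one orbit).
π_188 has 10 disjoint cycles with lengths [36, 36, 36, 36, 36, 36, 12, 9, 9, 1] on {0,…,246}.
Σ(ℓ_i−1) = 247−10 = 237; sign = (−1)^237 = -1.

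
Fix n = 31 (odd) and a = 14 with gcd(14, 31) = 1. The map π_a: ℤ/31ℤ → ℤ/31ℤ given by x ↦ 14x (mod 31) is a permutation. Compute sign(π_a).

Trace 28: π^k(28) = [28, 20, 1, 14, 10, 16, 7] for k=0..6.
The orbit structure of x ↦ 14x mod 31: 3 orbits of sizes [15, 15, 1].
With 3 cycles on 31 points, sign = (−1)^{31−3} = +1.

+1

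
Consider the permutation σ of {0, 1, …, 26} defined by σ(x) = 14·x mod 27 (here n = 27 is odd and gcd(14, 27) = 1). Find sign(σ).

Orbit of 11 under x↦14x: [11, 19, 23, 25, 26, 13, 20]… (length divides ord_27(14)).
Cycle type of π: 18 + 6 + 2 + 1; total 4 cycles.
n − c = 27 − 4 = 23; sign = (−1)^23 = -1.
(14|27)_J = -1 (Zolotarev's lemma cross-check).

-1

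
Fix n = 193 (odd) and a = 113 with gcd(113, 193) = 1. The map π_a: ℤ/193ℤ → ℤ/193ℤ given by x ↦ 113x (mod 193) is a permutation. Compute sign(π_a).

-1

Orbit of 110 under x↦113x: [110, 78, 129, 102, 139, 74, 63]… (length divides ord_193(113)).
Cycle type of π: 192 + 1; total 2 cycles.
193 − 2 = 191 transpositions; sign(π) = (−1)^191 = -1.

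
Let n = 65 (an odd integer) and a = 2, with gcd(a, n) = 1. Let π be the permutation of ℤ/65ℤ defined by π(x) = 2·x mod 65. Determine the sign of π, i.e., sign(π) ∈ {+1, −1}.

Start at x=2: 2 → 4 → 8 → 16 → 32 → 64 → 63 → … (one orbit).
Cycle lengths of π_2 on ℤ/65ℤ: [12, 12, 12, 12, 12, 4, 1]; 7 cycles in total.
Σ(ℓ_i−1) = 65−7 = 58; sign = (−1)^58 = +1.
The Jacobi symbol (2|65) = +1 (Zolotarev) agrees.

+1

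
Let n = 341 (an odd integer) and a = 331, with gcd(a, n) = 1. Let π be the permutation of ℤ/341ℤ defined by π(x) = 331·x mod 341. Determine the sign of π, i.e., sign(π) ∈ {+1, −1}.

Start at x=1: 1 → 331 → 100 → 23 → 111 → 254 → 188 → … (one orbit).
Cycle lengths of π_331 on ℤ/341ℤ: [30, 30, 30, 30, 30, 30, 30, 30, 30, 30, 30, 1, 1, 1, 1, 1, 1, 1, 1, 1, 1, 1]; 22 cycles in total.
Σ(ℓ_i−1) = 341−22 = 319; sign = (−1)^319 = -1.

-1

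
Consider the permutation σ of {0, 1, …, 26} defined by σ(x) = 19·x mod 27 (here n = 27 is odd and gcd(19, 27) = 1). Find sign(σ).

+1

Orbit of 10 under x↦19x: [10, 1, 19]… (length divides ord_27(19)).
Decompose π into cycles: lengths [3, 3, 3, 3, 3, 3, 1, 1, 1, 1, 1, 1, 1, 1, 1] (15 cycles, including the fixed point 0).
With 15 cycles on 27 points, sign = (−1)^{27−15} = +1.
Zolotarev: (19|27) = +1, matching the cycle-count sign.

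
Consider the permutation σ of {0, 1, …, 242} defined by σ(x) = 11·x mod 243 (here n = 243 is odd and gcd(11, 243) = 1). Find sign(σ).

Trace 20: π^k(20) = [20, 220, 233, 133, 5, 55, 119] for k=0..6.
Cycle lengths of π_11 on ℤ/243ℤ: [162, 54, 18, 6, 2, 1]; 6 cycles in total.
sign(π) = (−1)^{n − #cycles} = (−1)^{243−6} = (−1)^237 = -1.
(11|243)_J = -1 (Zolotarev's lemma cross-check).

-1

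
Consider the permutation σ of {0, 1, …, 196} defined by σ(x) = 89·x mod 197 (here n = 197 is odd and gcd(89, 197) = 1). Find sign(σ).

-1

Orbit of 113 under x↦89x: [113, 10, 102, 16, 45, 65, 72]… (length divides ord_197(89)).
2 cycles of lengths [196, 1].
Σ(ℓ_i−1) = 197−2 = 195; sign = (−1)^195 = -1.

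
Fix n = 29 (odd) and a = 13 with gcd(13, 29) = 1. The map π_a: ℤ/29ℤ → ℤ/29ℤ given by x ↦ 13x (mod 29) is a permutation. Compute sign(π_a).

Orbit of 9 under x↦13x: [9, 1, 13, 24, 22, 25, 6]… (length divides ord_29(13)).
The orbit structure of x ↦ 13x mod 29: 3 orbits of sizes [14, 14, 1].
29 − 3 = 26 transpositions; sign(π) = (−1)^26 = +1.
The Jacobi symbol (13|29) = +1 (Zolotarev) agrees.

+1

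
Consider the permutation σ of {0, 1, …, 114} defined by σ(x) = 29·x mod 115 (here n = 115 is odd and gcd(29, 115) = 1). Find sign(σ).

+1

Start at x=64: 64 → 16 → 4 → 1 → 29 → 36 → 9 → … (one orbit).
Cycle type of π: 22×4 + 11×2 + 2×2 + 1; total 9 cycles.
9 cycles on 115: each ℓ→(−1)^(ℓ−1), product (−1)^106 = +1.
Check: (29/115) = +1 by Zolotarev.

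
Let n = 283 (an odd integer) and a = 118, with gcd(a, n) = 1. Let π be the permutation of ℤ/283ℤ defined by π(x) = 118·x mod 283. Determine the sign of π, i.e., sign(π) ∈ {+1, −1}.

Start at x=12: 12 → 1 → 118 → 57 → 217 → 136 → 200 → … (one orbit).
2 cycles of lengths [282, 1].
With 2 cycles on 283 points, sign = (−1)^{283−2} = -1.
The Jacobi symbol (118|283) = -1 (Zolotarev) agrees.

-1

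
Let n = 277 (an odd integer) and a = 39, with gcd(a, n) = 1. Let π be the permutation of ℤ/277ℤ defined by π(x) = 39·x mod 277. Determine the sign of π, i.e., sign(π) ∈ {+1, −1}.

+1

Trace 198: π^k(198) = [198, 243, 59, 85, 268, 203, 161] for k=0..6.
The orbit structure of x ↦ 39x mod 277: 3 orbits of sizes [138, 138, 1].
277 − 3 = 274 transpositions; sign(π) = (−1)^274 = +1.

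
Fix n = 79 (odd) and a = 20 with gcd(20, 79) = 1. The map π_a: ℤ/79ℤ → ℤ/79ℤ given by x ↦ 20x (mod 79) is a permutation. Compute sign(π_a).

+1

Start at x=49: 49 → 32 → 8 → 2 → 40 → 10 → 42 → … (one orbit).
Cycle lengths of π_20 on ℤ/79ℤ: [39, 39, 1]; 3 cycles in total.
Σ(ℓ_i−1) = 79−3 = 76; sign = (−1)^76 = +1.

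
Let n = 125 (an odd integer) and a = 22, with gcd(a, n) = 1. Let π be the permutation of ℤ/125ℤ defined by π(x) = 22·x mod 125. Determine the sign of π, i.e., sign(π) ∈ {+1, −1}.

Orbit of 123 under x↦22x: [123, 81, 32, 79, 113, 111, 67]… (length divides ord_125(22)).
4 cycles of lengths [100, 20, 4, 1].
125 − 4 = 121 transpositions; sign(π) = (−1)^121 = -1.
Check: (22/125) = -1 by Zolotarev.

-1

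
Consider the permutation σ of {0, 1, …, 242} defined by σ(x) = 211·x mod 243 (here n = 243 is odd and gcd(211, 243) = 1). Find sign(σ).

Trace 109: π^k(109) = [109, 157, 79, 145, 220, 7, 19] for k=0..6.
π_211 has 11 disjoint cycles with lengths [81, 81, 27, 27, 9, 9, 3, 3, 1, 1, 1] on {0,…,242}.
243 − 11 = 232 transpositions; sign(π) = (−1)^232 = +1.
The Jacobi symbol (211|243) = +1 (Zolotarev) agrees.

+1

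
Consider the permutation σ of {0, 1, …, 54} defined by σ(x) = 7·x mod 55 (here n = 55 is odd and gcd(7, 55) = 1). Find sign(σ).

Start at x=49: 49 → 13 → 36 → 32 → 4 → 28 → 31 → … (one orbit).
Cycle lengths of π_7 on ℤ/55ℤ: [20, 20, 10, 4, 1]; 5 cycles in total.
n − c = 55 − 5 = 50; sign = (−1)^50 = +1.
Via Zolotarev, sign(π_{7}) = (7|55) = +1.

+1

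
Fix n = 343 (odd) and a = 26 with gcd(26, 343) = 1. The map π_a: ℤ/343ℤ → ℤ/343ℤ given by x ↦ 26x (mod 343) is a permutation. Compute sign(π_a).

Orbit of 22 under x↦26x: [22, 229, 123, 111, 142, 262, 295]… (length divides ord_343(26)).
4 cycles of lengths [294, 42, 6, 1].
343 − 4 = 339 transpositions; sign(π) = (−1)^339 = -1.
The Jacobi symbol (26|343) = -1 (Zolotarev) agrees.

-1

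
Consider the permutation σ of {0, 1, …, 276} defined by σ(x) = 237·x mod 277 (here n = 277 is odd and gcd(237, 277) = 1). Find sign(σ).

Trace 241: π^k(241) = [241, 55, 16, 191, 116, 69, 10] for k=0..6.
The orbit structure of x ↦ 237x mod 277: 5 orbits of sizes [69, 69, 69, 69, 1].
5 cycles on 277: each ℓ→(−1)^(ℓ−1), product (−1)^272 = +1.
Check: (237/277) = +1 by Zolotarev.

+1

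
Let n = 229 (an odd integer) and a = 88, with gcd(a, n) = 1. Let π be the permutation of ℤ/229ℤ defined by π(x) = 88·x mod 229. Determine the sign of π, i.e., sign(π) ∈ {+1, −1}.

-1

Trace 1: π^k(1) = [1, 88, 187, 197, 161, 199, 108] for k=0..6.
Cycle type of π: 76×3 + 1; total 4 cycles.
Σ(ℓ_i−1) = 229−4 = 225; sign = (−1)^225 = -1.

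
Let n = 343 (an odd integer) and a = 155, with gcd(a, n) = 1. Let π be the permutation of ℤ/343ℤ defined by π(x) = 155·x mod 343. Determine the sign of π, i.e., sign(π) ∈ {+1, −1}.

Orbit of 295 under x↦155x: [295, 106, 309, 218, 176, 183, 239]… (length divides ord_343(155)).
Cycle lengths of π_155 on ℤ/343ℤ: [49, 49, 49, 49, 49, 49, 7, 7, 7, 7, 7, 7, 1, 1, 1, 1, 1, 1, 1]; 19 cycles in total.
n − c = 343 − 19 = 324; sign = (−1)^324 = +1.
The Jacobi symbol (155|343) = +1 (Zolotarev) agrees.

+1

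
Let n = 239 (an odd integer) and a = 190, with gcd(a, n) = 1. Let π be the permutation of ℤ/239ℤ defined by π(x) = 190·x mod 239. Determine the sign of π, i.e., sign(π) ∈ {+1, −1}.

-1

Orbit of 48 under x↦190x: [48, 38, 50, 179, 72, 57, 75]… (length divides ord_239(190)).
2 cycles of lengths [238, 1].
2 cycles on 239: each ℓ→(−1)^(ℓ−1), product (−1)^237 = -1.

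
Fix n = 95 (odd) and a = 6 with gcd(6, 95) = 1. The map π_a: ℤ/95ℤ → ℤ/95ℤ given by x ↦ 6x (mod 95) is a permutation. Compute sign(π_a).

+1

Start at x=81: 81 → 11 → 66 → 16 → 1 → 6 → 36 → … (one orbit).
Decompose π into cycles: lengths [9, 9, 9, 9, 9, 9, 9, 9, 9, 9, 1, 1, 1, 1, 1] (15 cycles, including the fixed point 0).
n − c = 95 − 15 = 80; sign = (−1)^80 = +1.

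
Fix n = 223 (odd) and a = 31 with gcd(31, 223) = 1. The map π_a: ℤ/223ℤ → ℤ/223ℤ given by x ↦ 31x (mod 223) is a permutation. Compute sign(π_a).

Trace 175: π^k(175) = [175, 73, 33, 131, 47, 119, 121] for k=0..6.
π_31 has 3 disjoint cycles with lengths [111, 111, 1] on {0,…,222}.
n − c = 223 − 3 = 220; sign = (−1)^220 = +1.

+1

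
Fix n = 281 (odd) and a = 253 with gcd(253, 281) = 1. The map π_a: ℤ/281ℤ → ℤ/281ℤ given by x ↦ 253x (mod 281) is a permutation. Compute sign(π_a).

Start at x=242: 242 → 249 → 53 → 202 → 245 → 165 → 157 → … (one orbit).
The orbit structure of x ↦ 253x mod 281: 11 orbits of sizes [28, 28, 28, 28, 28, 28, 28, 28, 28, 28, 1].
With 11 cycles on 281 points, sign = (−1)^{281−11} = +1.
Check: (253/281) = +1 by Zolotarev.

+1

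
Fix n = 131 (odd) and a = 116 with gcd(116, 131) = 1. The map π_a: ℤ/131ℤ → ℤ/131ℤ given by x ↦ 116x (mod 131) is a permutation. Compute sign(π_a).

-1

Trace 77: π^k(77) = [77, 24, 33, 29, 89, 106, 113] for k=0..6.
The orbit structure of x ↦ 116x mod 131: 2 orbits of sizes [130, 1].
131 − 2 = 129 transpositions; sign(π) = (−1)^129 = -1.
Check: (116/131) = -1 by Zolotarev.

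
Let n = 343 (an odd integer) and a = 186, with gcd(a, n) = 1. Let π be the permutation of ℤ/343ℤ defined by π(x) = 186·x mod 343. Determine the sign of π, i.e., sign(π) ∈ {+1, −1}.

+1

Start at x=263: 263 → 212 → 330 → 326 → 268 → 113 → 95 → … (one orbit).
Decompose π into cycles: lengths [147, 147, 21, 21, 3, 3, 1] (7 cycles, including the fixed point 0).
Σ(ℓ_i−1) = 343−7 = 336; sign = (−1)^336 = +1.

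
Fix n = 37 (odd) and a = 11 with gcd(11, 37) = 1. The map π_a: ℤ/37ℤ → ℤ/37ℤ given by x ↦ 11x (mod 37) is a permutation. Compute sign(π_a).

+1

Orbit of 26 under x↦11x: [26, 27, 1, 11, 10, 36]… (length divides ord_37(11)).
Cycle lengths of π_11 on ℤ/37ℤ: [6, 6, 6, 6, 6, 6, 1]; 7 cycles in total.
n − c = 37 − 7 = 30; sign = (−1)^30 = +1.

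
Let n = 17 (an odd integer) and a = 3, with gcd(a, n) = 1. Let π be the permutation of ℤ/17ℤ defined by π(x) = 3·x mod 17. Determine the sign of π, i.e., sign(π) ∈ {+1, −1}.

Orbit of 6 under x↦3x: [6, 1, 3, 9, 10, 13, 5]… (length divides ord_17(3)).
Cycle lengths of π_3 on ℤ/17ℤ: [16, 1]; 2 cycles in total.
sign(π) = (−1)^{n − #cycles} = (−1)^{17−2} = (−1)^15 = -1.
Zolotarev: (3|17) = -1, matching the cycle-count sign.

-1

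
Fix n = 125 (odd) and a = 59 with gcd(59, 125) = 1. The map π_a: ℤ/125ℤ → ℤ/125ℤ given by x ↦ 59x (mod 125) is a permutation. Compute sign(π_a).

Orbit of 29 under x↦59x: [29, 86, 74, 116, 94, 46, 89]… (length divides ord_125(59)).
Cycle lengths of π_59 on ℤ/125ℤ: [50, 50, 10, 10, 2, 2, 1]; 7 cycles in total.
sign(π) = (−1)^{n − #cycles} = (−1)^{125−7} = (−1)^118 = +1.

+1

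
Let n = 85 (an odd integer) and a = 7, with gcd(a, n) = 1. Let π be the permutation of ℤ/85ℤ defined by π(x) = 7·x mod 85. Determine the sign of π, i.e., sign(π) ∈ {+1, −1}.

Orbit of 48 under x↦7x: [48, 81, 57, 59, 73, 1, 7]… (length divides ord_85(7)).
Cycle type of π: 16×5 + 4 + 1; total 7 cycles.
Σ(ℓ_i−1) = 85−7 = 78; sign = (−1)^78 = +1.
Zolotarev: (7|85) = +1, matching the cycle-count sign.

+1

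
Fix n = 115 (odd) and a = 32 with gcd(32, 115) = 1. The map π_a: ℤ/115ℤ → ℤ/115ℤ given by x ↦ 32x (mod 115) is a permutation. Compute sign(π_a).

-1

Trace 62: π^k(62) = [62, 29, 8, 26, 27, 59, 48] for k=0..6.
Decompose π into cycles: lengths [44, 44, 11, 11, 4, 1] (6 cycles, including the fixed point 0).
sign(π) = (−1)^{n − #cycles} = (−1)^{115−6} = (−1)^109 = -1.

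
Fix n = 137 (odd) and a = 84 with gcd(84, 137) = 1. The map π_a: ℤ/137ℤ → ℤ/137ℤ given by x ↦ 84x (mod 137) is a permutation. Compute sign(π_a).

Trace 115: π^k(115) = [115, 70, 126, 35, 63, 86, 100] for k=0..6.
Decompose π into cycles: lengths [136, 1] (2 cycles, including the fixed point 0).
Σ(ℓ_i−1) = 137−2 = 135; sign = (−1)^135 = -1.
The Jacobi symbol (84|137) = -1 (Zolotarev) agrees.

-1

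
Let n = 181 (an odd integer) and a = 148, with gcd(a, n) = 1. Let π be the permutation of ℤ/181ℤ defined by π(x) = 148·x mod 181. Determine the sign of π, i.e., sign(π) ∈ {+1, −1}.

Start at x=5: 5 → 16 → 15 → 48 → 45 → 144 → 135 → … (one orbit).
π_148 has 5 disjoint cycles with lengths [45, 45, 45, 45, 1] on {0,…,180}.
With 5 cycles on 181 points, sign = (−1)^{181−5} = +1.

+1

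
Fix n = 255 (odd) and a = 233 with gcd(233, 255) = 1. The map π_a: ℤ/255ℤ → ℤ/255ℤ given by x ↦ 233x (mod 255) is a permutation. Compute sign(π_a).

-1

Start at x=227: 227 → 106 → 218 → 49 → 197 → 1 → 233 → … (one orbit).
The orbit structure of x ↦ 233x mod 255: 20 orbits of sizes [16, 16, 16, 16, 16, 16, 16, 16, 16, 16, 16, 16, 16, 16, 16, 4, 4, 4, 2, 1].
sign(π) = (−1)^{n − #cycles} = (−1)^{255−20} = (−1)^235 = -1.
Zolotarev: (233|255) = -1, matching the cycle-count sign.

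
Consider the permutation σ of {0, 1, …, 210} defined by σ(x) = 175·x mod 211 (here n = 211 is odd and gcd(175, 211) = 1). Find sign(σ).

-1

Orbit of 23 under x↦175x: [23, 16, 57, 58, 22, 52, 27]… (length divides ord_211(175)).
2 cycles of lengths [210, 1].
2 cycles on 211: each ℓ→(−1)^(ℓ−1), product (−1)^209 = -1.
(175|211)_J = -1 (Zolotarev's lemma cross-check).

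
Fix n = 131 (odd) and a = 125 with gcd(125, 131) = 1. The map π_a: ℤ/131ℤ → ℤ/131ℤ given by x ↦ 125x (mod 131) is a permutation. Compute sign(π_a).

Trace 44: π^k(44) = [44, 129, 12, 59, 39, 28, 94] for k=0..6.
Cycle lengths of π_125 on ℤ/131ℤ: [65, 65, 1]; 3 cycles in total.
Σ(ℓ_i−1) = 131−3 = 128; sign = (−1)^128 = +1.

+1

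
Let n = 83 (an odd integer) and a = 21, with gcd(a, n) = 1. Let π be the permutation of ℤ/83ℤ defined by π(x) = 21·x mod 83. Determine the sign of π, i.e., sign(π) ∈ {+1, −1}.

+1

Trace 37: π^k(37) = [37, 30, 49, 33, 29, 28, 7] for k=0..6.
π_21 has 3 disjoint cycles with lengths [41, 41, 1] on {0,…,82}.
3 cycles on 83: each ℓ→(−1)^(ℓ−1), product (−1)^80 = +1.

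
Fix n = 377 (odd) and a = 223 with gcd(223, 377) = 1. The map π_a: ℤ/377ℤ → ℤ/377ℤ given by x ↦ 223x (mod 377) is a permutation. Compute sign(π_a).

Trace 190: π^k(190) = [190, 146, 136, 168, 141, 152, 343] for k=0..6.
Decompose π into cycles: lengths [84, 84, 84, 84, 12, 7, 7, 7, 7, 1] (10 cycles, including the fixed point 0).
With 10 cycles on 377 points, sign = (−1)^{377−10} = -1.
Via Zolotarev, sign(π_{223}) = (223|377) = -1.

-1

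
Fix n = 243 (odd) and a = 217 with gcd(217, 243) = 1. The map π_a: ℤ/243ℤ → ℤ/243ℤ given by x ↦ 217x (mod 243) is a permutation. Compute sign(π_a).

+1

Start at x=109: 109 → 82 → 55 → 28 → 1 → 217 → 190 → … (one orbit).
π_217 has 63 disjoint cycles with lengths [9, 9, 9, 9, 9, 9, 9, 9, 9, 9, 9, 9, 9, 9, 9, 9, 9, 9, 3, 3, 3, 3, 3, 3, 3, 3, 3, 3, 3, 3, 3, 3, 3, 3, 3, 3, 1, 1, 1, 1, 1, 1, 1, 1, 1, 1, 1, 1, 1, 1, 1, 1, 1, 1, 1, 1, 1, 1, 1, 1, 1, 1, 1] on {0,…,242}.
With 63 cycles on 243 points, sign = (−1)^{243−63} = +1.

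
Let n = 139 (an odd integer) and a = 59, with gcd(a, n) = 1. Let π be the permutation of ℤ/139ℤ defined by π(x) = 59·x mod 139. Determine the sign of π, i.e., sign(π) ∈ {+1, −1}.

Trace 36: π^k(36) = [36, 39, 77, 95, 45, 14, 131] for k=0..6.
Cycle lengths of π_59 on ℤ/139ℤ: [46, 46, 46, 1]; 4 cycles in total.
n − c = 139 − 4 = 135; sign = (−1)^135 = -1.

-1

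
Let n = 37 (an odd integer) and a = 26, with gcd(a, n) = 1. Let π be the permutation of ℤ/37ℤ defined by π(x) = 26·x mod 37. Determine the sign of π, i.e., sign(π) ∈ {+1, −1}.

+1

Start at x=26: 26 → 10 → 1 → 26 (one orbit).
13 cycles of lengths [3, 3, 3, 3, 3, 3, 3, 3, 3, 3, 3, 3, 1].
Σ(ℓ_i−1) = 37−13 = 24; sign = (−1)^24 = +1.
Zolotarev: (26|37) = +1, matching the cycle-count sign.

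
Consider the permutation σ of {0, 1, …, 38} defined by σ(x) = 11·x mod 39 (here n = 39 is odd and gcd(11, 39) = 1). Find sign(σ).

+1

Start at x=11: 11 → 4 → 5 → 16 → 20 → 25 → 2 → … (one orbit).
5 cycles of lengths [12, 12, 12, 2, 1].
Σ(ℓ_i−1) = 39−5 = 34; sign = (−1)^34 = +1.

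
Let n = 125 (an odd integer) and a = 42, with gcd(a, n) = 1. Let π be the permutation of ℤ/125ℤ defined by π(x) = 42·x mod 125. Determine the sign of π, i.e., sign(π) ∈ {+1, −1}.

-1

Start at x=62: 62 → 104 → 118 → 81 → 27 → 9 → 3 → … (one orbit).
The orbit structure of x ↦ 42x mod 125: 4 orbits of sizes [100, 20, 4, 1].
n − c = 125 − 4 = 121; sign = (−1)^121 = -1.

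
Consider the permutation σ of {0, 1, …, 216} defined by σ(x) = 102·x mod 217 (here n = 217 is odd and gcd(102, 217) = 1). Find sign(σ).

Orbit of 64 under x↦102x: [64, 18, 100, 1, 102, 205, 78]… (length divides ord_217(102)).
17 cycles of lengths [15, 15, 15, 15, 15, 15, 15, 15, 15, 15, 15, 15, 15, 15, 3, 3, 1].
sign(π) = (−1)^{n − #cycles} = (−1)^{217−17} = (−1)^200 = +1.
Check: (102/217) = +1 by Zolotarev.

+1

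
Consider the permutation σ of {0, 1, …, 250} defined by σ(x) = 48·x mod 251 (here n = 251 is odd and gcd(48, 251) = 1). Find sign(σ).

Orbit of 86 under x↦48x: [86, 112, 105, 20, 207, 147, 28]… (length divides ord_251(48)).
Decompose π into cycles: lengths [125, 125, 1] (3 cycles, including the fixed point 0).
With 3 cycles on 251 points, sign = (−1)^{251−3} = +1.

+1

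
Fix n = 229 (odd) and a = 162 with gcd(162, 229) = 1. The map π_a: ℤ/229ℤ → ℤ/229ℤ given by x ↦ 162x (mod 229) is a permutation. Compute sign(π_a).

Orbit of 36 under x↦162x: [36, 107, 159, 110, 187, 66, 158]… (length divides ord_229(162)).
Decompose π into cycles: lengths [228, 1] (2 cycles, including the fixed point 0).
Σ(ℓ_i−1) = 229−2 = 227; sign = (−1)^227 = -1.
The Jacobi symbol (162|229) = -1 (Zolotarev) agrees.

-1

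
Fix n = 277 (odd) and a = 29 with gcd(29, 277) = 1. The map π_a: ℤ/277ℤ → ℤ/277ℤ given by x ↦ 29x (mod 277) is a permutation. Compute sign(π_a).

+1

Trace 27: π^k(27) = [27, 229, 270, 74, 207, 186, 131] for k=0..6.
Decompose π into cycles: lengths [138, 138, 1] (3 cycles, including the fixed point 0).
With 3 cycles on 277 points, sign = (−1)^{277−3} = +1.
(29|277)_J = +1 (Zolotarev's lemma cross-check).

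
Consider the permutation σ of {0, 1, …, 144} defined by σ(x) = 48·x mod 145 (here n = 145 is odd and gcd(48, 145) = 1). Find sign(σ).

+1

Start at x=133: 133 → 4 → 47 → 81 → 118 → 9 → 142 → … (one orbit).
Decompose π into cycles: lengths [28, 28, 28, 28, 28, 4, 1] (7 cycles, including the fixed point 0).
7 cycles on 145: each ℓ→(−1)^(ℓ−1), product (−1)^138 = +1.
Zolotarev: (48|145) = +1, matching the cycle-count sign.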